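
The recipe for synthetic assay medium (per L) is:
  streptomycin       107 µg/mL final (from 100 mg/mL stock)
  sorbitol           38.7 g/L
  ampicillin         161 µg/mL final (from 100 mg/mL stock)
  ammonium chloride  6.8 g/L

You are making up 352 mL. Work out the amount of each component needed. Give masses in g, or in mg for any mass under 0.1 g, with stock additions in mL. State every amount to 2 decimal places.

Working volume: 352 mL = 0.352 L.
streptomycin: dilute stock: 107 µg/mL × 352 mL ÷ 100000 µg/mL = 0.38 mL
sorbitol: 38.7 g/L × 0.352 L = 13.62 g
ampicillin: V = C2·V2/C1 = 161 µg/mL × 352 mL ÷ 100000 µg/mL = 0.57 mL
ammonium chloride: 6.8 g/L × 0.352 L = 2.39 g

streptomycin 0.38 mL; sorbitol 13.62 g; ampicillin 0.57 mL; ammonium chloride 2.39 g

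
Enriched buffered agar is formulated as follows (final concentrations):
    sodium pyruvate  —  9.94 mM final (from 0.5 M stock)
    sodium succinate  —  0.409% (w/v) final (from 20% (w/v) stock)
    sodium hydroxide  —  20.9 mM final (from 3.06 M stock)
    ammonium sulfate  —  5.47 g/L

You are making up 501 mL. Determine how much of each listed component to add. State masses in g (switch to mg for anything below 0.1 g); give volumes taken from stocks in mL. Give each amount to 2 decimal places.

sodium pyruvate 9.96 mL; sodium succinate 10.25 mL; sodium hydroxide 3.42 mL; ammonium sulfate 2.74 g

Target volume = 501 mL = 0.501 L.
sodium pyruvate: C1V1 = C2V2 → 9.94 mM × 501 mL ÷ 500 mM = 9.96 mL
sodium succinate: dilute stock: 0.409% ÷ 20% × 501 mL = 10.25 mL
sodium hydroxide: V = C2·V2/C1 = 20.9 mM × 501 mL ÷ 3060 mM = 3.42 mL
ammonium sulfate: 5.47 g/L × 0.501 L = 2.74 g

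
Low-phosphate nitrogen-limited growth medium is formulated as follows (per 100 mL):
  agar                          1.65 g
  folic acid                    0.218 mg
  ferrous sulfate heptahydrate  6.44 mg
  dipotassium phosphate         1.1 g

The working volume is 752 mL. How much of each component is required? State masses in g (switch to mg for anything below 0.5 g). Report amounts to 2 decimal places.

agar 12.41 g; folic acid 1.64 mg; ferrous sulfate heptahydrate 48.43 mg; dipotassium phosphate 8.27 g

Scale factor = 752 mL / 100 mL = 7.52.
agar: 1.65 g × (752 mL / 100 mL) = 12.41 g
folic acid: 0.218 mg × (752 mL / 100 mL) = 1.64 mg
ferrous sulfate heptahydrate: 6.44 mg × (752 mL / 100 mL) = 48.43 mg
dipotassium phosphate: 1.1 g × (752 mL / 100 mL) = 8.27 g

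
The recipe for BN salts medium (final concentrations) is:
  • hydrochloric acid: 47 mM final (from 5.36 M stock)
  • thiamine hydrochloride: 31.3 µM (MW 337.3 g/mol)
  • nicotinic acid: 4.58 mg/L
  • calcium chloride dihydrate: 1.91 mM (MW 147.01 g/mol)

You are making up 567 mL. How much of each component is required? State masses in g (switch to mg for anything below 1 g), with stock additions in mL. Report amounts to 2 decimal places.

Target volume = 567 mL = 0.567 L.
hydrochloric acid: V = C2·V2/C1 = 47 mM × 567 mL ÷ 5360 mM = 4.97 mL
thiamine hydrochloride: 31.3 µmol/L × 337.3 g/mol × 0.567 L ÷ 1000 = 5.99 mg
nicotinic acid: 4.58 mg/L × 0.567 L = 2.60 mg
calcium chloride dihydrate: 1.91 mmol/L × 147.01 mg/mmol × 0.567 L = 159.21 mg

hydrochloric acid 4.97 mL; thiamine hydrochloride 5.99 mg; nicotinic acid 2.60 mg; calcium chloride dihydrate 159.21 mg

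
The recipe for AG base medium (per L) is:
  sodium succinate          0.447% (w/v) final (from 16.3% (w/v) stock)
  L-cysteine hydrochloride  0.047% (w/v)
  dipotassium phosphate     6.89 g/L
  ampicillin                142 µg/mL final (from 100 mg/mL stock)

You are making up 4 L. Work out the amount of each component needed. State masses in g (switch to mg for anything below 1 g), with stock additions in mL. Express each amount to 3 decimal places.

Working volume: 4 L.
sodium succinate: dilute stock: 0.447% ÷ 16.3% × 4000 mL = 109.693 mL
L-cysteine hydrochloride: 0.047% w/v = 0.47 g/L → 0.47 × 4 L = 1.880 g
dipotassium phosphate: 6.89 g/L × 4 L = 27.560 g
ampicillin: C1V1 = C2V2 → 142 µg/mL × 4000 mL ÷ 100000 µg/mL = 5.680 mL

sodium succinate 109.693 mL; L-cysteine hydrochloride 1.880 g; dipotassium phosphate 27.560 g; ampicillin 5.680 mL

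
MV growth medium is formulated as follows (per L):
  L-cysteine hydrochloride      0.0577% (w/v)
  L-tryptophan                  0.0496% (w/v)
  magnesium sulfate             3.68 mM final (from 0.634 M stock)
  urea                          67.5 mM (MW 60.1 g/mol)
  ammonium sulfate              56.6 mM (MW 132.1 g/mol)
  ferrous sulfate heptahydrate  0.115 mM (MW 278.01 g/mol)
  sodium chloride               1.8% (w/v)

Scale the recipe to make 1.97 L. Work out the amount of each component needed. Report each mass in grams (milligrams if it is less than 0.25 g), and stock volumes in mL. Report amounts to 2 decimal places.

L-cysteine hydrochloride 1.14 g; L-tryptophan 0.98 g; magnesium sulfate 11.43 mL; urea 7.99 g; ammonium sulfate 14.73 g; ferrous sulfate heptahydrate 62.98 mg; sodium chloride 35.46 g

Working volume: 1.97 L.
L-cysteine hydrochloride: 0.0577% w/v = 0.577 g/L → 0.577 × 1.97 L = 1.14 g
L-tryptophan: 0.0496 g per 100 mL × 1970 mL ÷ 100 = 0.98 g
magnesium sulfate: C1V1 = C2V2 → 3.68 mM × 1970 mL ÷ 634 mM = 11.43 mL
urea: 67.5 mmol/L × 60.1 g/mol × 1.97 L ÷ 1000 = 7.99 g
ammonium sulfate: 56.6 mmol/L × 132.1 g/mol × 1.97 L ÷ 1000 = 14.73 g
ferrous sulfate heptahydrate: 0.115 mmol/L × 278.01 mg/mmol × 1.97 L = 62.98 mg
sodium chloride: 1.8 g per 100 mL × 1970 mL ÷ 100 = 35.46 g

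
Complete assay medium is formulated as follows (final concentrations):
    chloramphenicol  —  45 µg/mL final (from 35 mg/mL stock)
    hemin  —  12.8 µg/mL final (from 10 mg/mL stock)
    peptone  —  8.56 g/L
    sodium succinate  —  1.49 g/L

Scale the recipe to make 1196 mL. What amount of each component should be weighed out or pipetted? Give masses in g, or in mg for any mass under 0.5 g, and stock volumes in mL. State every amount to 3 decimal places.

chloramphenicol 1.538 mL; hemin 1.531 mL; peptone 10.238 g; sodium succinate 1.782 g

Working volume: 1196 mL = 1.196 L.
chloramphenicol: V = C2·V2/C1 = 45 µg/mL × 1196 mL ÷ 35000 µg/mL = 1.538 mL
hemin: dilute stock: 12.8 µg/mL × 1196 mL ÷ 10000 µg/mL = 1.531 mL
peptone: 8.56 g/L × 1.196 L = 10.238 g
sodium succinate: 1.49 g/L × 1.196 L = 1.782 g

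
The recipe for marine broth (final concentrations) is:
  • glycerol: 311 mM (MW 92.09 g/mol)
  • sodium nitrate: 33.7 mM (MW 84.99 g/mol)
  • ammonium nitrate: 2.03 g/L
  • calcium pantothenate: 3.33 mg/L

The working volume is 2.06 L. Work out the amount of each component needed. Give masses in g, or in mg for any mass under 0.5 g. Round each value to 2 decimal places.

Working volume: 2.06 L.
glycerol: 311 mmol/L × 92.09 g/mol × 2.06 L ÷ 1000 = 59.00 g
sodium nitrate: 33.7 mmol/L × 84.99 g/mol × 2.06 L ÷ 1000 = 5.90 g
ammonium nitrate: 2.03 g/L × 2.06 L = 4.18 g
calcium pantothenate: 3.33 mg/L × 2.06 L = 6.86 mg

glycerol 59.00 g; sodium nitrate 5.90 g; ammonium nitrate 4.18 g; calcium pantothenate 6.86 mg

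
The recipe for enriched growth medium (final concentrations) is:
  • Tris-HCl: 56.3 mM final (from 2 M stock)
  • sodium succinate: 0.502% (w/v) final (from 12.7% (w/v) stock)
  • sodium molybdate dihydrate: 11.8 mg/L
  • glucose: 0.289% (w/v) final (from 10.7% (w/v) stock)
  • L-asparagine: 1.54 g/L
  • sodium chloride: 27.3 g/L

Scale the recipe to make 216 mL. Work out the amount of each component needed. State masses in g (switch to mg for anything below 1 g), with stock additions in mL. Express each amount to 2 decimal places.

Scale factor relative to 1 L: 0.216.
Tris-HCl: C1V1 = C2V2 → 56.3 mM × 216 mL ÷ 2000 mM = 6.08 mL
sodium succinate: C1V1 = C2V2 → 0.502% ÷ 12.7% × 216 mL = 8.54 mL
sodium molybdate dihydrate: 11.8 mg/L × 0.216 L = 2.55 mg
glucose: V = C2·V2/C1 = 0.289% ÷ 10.7% × 216 mL = 5.83 mL
L-asparagine: 1.54 g/L × 0.216 L = 0.33264 g = 332.64 mg
sodium chloride: 27.3 g/L × 0.216 L = 5.90 g

Tris-HCl 6.08 mL; sodium succinate 8.54 mL; sodium molybdate dihydrate 2.55 mg; glucose 5.83 mL; L-asparagine 332.64 mg; sodium chloride 5.90 g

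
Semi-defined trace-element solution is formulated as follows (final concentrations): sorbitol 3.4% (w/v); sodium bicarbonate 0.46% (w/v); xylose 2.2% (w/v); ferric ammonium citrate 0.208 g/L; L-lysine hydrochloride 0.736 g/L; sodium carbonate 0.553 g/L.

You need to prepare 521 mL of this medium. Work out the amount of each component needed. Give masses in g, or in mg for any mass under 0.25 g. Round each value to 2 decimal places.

sorbitol 17.71 g; sodium bicarbonate 2.40 g; xylose 11.46 g; ferric ammonium citrate 108.37 mg; L-lysine hydrochloride 0.38 g; sodium carbonate 0.29 g

Working volume: 521 mL = 0.521 L.
sorbitol: 3.4 g per 100 mL × 521 mL ÷ 100 = 17.71 g
sodium bicarbonate: 0.46 g per 100 mL × 521 mL ÷ 100 = 2.40 g
xylose: 2.2% w/v = 22 g/L → 22 × 0.521 L = 11.46 g
ferric ammonium citrate: 0.208 g/L × 0.521 L = 0.108368 g = 108.37 mg
L-lysine hydrochloride: 0.736 g/L × 0.521 L = 0.38 g
sodium carbonate: 0.553 g/L × 0.521 L = 0.29 g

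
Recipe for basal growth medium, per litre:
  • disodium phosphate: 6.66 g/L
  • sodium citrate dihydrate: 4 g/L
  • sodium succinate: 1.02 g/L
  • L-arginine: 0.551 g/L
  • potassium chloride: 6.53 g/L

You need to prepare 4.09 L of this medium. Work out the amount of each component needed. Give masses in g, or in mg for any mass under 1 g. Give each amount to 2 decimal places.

disodium phosphate 27.24 g; sodium citrate dihydrate 16.36 g; sodium succinate 4.17 g; L-arginine 2.25 g; potassium chloride 26.71 g

Working volume: 4.09 L.
disodium phosphate: 6.66 g/L × 4.09 L = 27.24 g
sodium citrate dihydrate: 4 g/L × 4.09 L = 16.36 g
sodium succinate: 1.02 g/L × 4.09 L = 4.17 g
L-arginine: 0.551 g/L × 4.09 L = 2.25 g
potassium chloride: 6.53 g/L × 4.09 L = 26.71 g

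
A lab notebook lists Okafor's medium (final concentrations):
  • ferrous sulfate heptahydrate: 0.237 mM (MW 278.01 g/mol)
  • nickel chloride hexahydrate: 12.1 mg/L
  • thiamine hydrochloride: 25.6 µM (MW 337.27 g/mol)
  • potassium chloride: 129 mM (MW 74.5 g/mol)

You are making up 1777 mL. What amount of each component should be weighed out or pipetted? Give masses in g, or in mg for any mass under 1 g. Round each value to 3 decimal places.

Scale factor relative to 1 L: 1.777.
ferrous sulfate heptahydrate: 0.237 mmol/L × 278.01 mg/mmol × 1.777 L = 117.084 mg
nickel chloride hexahydrate: 12.1 mg/L × 1.777 L = 21.502 mg
thiamine hydrochloride: 25.6 µmol/L × 337.27 g/mol × 1.777 L ÷ 1000 = 15.343 mg
potassium chloride: 129 mmol/L × 74.5 g/mol × 1.777 L ÷ 1000 = 17.078 g

ferrous sulfate heptahydrate 117.084 mg; nickel chloride hexahydrate 21.502 mg; thiamine hydrochloride 15.343 mg; potassium chloride 17.078 g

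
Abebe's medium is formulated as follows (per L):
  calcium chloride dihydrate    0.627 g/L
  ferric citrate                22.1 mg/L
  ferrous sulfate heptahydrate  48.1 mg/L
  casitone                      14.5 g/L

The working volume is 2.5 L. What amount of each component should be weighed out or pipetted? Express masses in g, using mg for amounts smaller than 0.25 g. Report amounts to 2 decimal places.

calcium chloride dihydrate 1.57 g; ferric citrate 55.25 mg; ferrous sulfate heptahydrate 120.25 mg; casitone 36.25 g

Scale factor relative to 1 L: 2.5.
calcium chloride dihydrate: 0.627 g/L × 2.5 L = 1.57 g
ferric citrate: 22.1 mg/L × 2.5 L = 55.25 mg
ferrous sulfate heptahydrate: 48.1 mg/L × 2.5 L = 120.25 mg
casitone: 14.5 g/L × 2.5 L = 36.25 g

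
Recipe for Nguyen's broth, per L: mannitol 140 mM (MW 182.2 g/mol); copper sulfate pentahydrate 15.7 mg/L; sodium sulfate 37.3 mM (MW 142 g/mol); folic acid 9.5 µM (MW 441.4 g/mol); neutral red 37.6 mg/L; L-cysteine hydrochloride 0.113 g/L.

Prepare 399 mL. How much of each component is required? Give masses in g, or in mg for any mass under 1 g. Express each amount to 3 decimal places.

Working volume: 399 mL = 0.399 L.
mannitol: 140 mmol/L × 182.2 g/mol × 0.399 L ÷ 1000 = 10.178 g
copper sulfate pentahydrate: 15.7 mg/L × 0.399 L = 6.264 mg
sodium sulfate: 37.3 mmol/L × 142 g/mol × 0.399 L ÷ 1000 = 2.113 g
folic acid: 9.5 µmol/L × 441.4 g/mol × 0.399 L ÷ 1000 = 1.673 mg
neutral red: 37.6 mg/L × 0.399 L = 15.002 mg
L-cysteine hydrochloride: 0.113 g/L × 0.399 L = 0.045087 g = 45.087 mg

mannitol 10.178 g; copper sulfate pentahydrate 6.264 mg; sodium sulfate 2.113 g; folic acid 1.673 mg; neutral red 15.002 mg; L-cysteine hydrochloride 45.087 mg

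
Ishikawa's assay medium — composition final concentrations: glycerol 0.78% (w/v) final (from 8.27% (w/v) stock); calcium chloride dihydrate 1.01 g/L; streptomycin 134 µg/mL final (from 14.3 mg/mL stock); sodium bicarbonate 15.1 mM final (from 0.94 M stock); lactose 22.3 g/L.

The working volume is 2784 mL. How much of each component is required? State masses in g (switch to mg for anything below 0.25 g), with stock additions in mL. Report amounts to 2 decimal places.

Scale factor relative to 1 L: 2.784.
glycerol: C1V1 = C2V2 → 0.78% ÷ 8.27% × 2784 mL = 262.58 mL
calcium chloride dihydrate: 1.01 g/L × 2.784 L = 2.81 g
streptomycin: dilute stock: 134 µg/mL × 2784 mL ÷ 14300 µg/mL = 26.09 mL
sodium bicarbonate: V = C2·V2/C1 = 15.1 mM × 2784 mL ÷ 940 mM = 44.72 mL
lactose: 22.3 g/L × 2.784 L = 62.08 g

glycerol 262.58 mL; calcium chloride dihydrate 2.81 g; streptomycin 26.09 mL; sodium bicarbonate 44.72 mL; lactose 62.08 g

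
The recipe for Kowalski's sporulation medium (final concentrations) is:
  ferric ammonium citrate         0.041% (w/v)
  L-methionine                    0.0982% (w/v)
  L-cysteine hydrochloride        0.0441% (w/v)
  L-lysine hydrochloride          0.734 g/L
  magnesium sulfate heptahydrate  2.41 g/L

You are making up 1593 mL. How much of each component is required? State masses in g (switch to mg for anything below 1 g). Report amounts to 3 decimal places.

ferric ammonium citrate 653.130 mg; L-methionine 1.564 g; L-cysteine hydrochloride 702.513 mg; L-lysine hydrochloride 1.169 g; magnesium sulfate heptahydrate 3.839 g

Target volume = 1593 mL = 1.593 L.
ferric ammonium citrate: 0.041 g per 100 mL × 1593 mL ÷ 100 = 0.65313 g = 653.130 mg
L-methionine: 0.0982 g per 100 mL × 1593 mL ÷ 100 = 1.564 g
L-cysteine hydrochloride: 0.0441 g per 100 mL × 1593 mL ÷ 100 = 0.702513 g = 702.513 mg
L-lysine hydrochloride: 0.734 g/L × 1.593 L = 1.169 g
magnesium sulfate heptahydrate: 2.41 g/L × 1.593 L = 3.839 g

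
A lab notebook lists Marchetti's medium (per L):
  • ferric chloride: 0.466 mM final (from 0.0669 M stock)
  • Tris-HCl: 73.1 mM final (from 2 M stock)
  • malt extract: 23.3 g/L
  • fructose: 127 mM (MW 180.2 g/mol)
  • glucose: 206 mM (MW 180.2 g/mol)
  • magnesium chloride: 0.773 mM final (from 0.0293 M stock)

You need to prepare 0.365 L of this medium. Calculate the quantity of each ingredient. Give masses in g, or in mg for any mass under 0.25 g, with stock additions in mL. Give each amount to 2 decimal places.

ferric chloride 2.54 mL; Tris-HCl 13.34 mL; malt extract 8.50 g; fructose 8.35 g; glucose 13.55 g; magnesium chloride 9.63 mL

Working volume: 0.365 L.
ferric chloride: dilute stock: 0.466 mM × 365 mL ÷ 66.9 mM = 2.54 mL
Tris-HCl: V = C2·V2/C1 = 73.1 mM × 365 mL ÷ 2000 mM = 13.34 mL
malt extract: 23.3 g/L × 0.365 L = 8.50 g
fructose: 127 mmol/L × 180.2 g/mol × 0.365 L ÷ 1000 = 8.35 g
glucose: 206 mmol/L × 180.2 g/mol × 0.365 L ÷ 1000 = 13.55 g
magnesium chloride: C1V1 = C2V2 → 0.773 mM × 365 mL ÷ 29.3 mM = 9.63 mL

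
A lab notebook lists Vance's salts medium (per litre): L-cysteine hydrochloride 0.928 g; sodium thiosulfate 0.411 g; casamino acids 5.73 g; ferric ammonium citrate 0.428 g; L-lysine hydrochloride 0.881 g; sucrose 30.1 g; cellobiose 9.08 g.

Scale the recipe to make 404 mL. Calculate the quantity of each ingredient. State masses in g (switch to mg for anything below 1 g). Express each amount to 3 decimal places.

Scale factor = 404 mL / 1000 mL = 0.404.
L-cysteine hydrochloride: 0.928 g × (404 mL / 1000 mL) = 0.374912 g = 374.912 mg
sodium thiosulfate: 0.411 g × (404 mL / 1000 mL) = 0.166044 g = 166.044 mg
casamino acids: 5.73 g × (404 mL / 1000 mL) = 2.315 g
ferric ammonium citrate: 0.428 g × (404 mL / 1000 mL) = 0.172912 g = 172.912 mg
L-lysine hydrochloride: 0.881 g × (404 mL / 1000 mL) = 0.355924 g = 355.924 mg
sucrose: 30.1 g × (404 mL / 1000 mL) = 12.160 g
cellobiose: 9.08 g × (404 mL / 1000 mL) = 3.668 g

L-cysteine hydrochloride 374.912 mg; sodium thiosulfate 166.044 mg; casamino acids 2.315 g; ferric ammonium citrate 172.912 mg; L-lysine hydrochloride 355.924 mg; sucrose 12.160 g; cellobiose 3.668 g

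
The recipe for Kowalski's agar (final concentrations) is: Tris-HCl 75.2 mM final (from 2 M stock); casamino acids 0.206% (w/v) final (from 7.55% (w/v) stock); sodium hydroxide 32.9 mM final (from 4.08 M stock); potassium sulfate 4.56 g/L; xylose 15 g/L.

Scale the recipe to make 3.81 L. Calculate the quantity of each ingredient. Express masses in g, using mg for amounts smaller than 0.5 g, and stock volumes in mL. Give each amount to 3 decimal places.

Scale factor relative to 1 L: 3.81.
Tris-HCl: C1V1 = C2V2 → 75.2 mM × 3810 mL ÷ 2000 mM = 143.256 mL
casamino acids: V = C2·V2/C1 = 0.206% ÷ 7.55% × 3810 mL = 103.955 mL
sodium hydroxide: V = C2·V2/C1 = 32.9 mM × 3810 mL ÷ 4080 mM = 30.723 mL
potassium sulfate: 4.56 g/L × 3.81 L = 17.374 g
xylose: 15 g/L × 3.81 L = 57.150 g

Tris-HCl 143.256 mL; casamino acids 103.955 mL; sodium hydroxide 30.723 mL; potassium sulfate 17.374 g; xylose 57.150 g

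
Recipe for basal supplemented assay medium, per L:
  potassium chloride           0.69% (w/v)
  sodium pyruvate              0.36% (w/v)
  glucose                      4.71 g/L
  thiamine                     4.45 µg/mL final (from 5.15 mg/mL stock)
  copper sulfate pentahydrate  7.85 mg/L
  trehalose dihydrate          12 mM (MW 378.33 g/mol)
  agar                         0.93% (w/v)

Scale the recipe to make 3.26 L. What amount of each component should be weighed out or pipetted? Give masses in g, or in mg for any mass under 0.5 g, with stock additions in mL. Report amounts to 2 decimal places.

potassium chloride 22.49 g; sodium pyruvate 11.74 g; glucose 15.35 g; thiamine 2.82 mL; copper sulfate pentahydrate 25.59 mg; trehalose dihydrate 14.80 g; agar 30.32 g

Working volume: 3.26 L.
potassium chloride: 0.69% w/v = 6.9 g/L → 6.9 × 3.26 L = 22.49 g
sodium pyruvate: 0.36 g per 100 mL × 3260 mL ÷ 100 = 11.74 g
glucose: 4.71 g/L × 3.26 L = 15.35 g
thiamine: dilute stock: 4.45 µg/mL × 3260 mL ÷ 5150 µg/mL = 2.82 mL
copper sulfate pentahydrate: 7.85 mg/L × 3.26 L = 25.59 mg
trehalose dihydrate: 12 mmol/L × 378.33 g/mol × 3.26 L ÷ 1000 = 14.80 g
agar: 0.93 g per 100 mL × 3260 mL ÷ 100 = 30.32 g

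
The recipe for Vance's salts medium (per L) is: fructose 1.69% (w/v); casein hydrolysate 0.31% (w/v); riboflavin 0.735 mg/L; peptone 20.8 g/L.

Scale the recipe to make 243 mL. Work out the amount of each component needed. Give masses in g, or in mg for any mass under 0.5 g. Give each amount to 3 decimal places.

fructose 4.107 g; casein hydrolysate 0.753 g; riboflavin 0.179 mg; peptone 5.054 g

Target volume = 243 mL = 0.243 L.
fructose: 1.69 g per 100 mL × 243 mL ÷ 100 = 4.107 g
casein hydrolysate: 0.31% w/v = 3.1 g/L → 3.1 × 0.243 L = 0.753 g
riboflavin: 0.735 mg/L × 0.243 L = 0.179 mg
peptone: 20.8 g/L × 0.243 L = 5.054 g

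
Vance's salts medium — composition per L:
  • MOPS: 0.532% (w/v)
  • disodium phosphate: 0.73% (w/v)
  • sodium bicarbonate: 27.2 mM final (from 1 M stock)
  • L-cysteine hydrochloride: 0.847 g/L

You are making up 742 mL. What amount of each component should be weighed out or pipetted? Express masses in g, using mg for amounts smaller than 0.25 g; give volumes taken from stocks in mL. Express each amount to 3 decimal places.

MOPS 3.947 g; disodium phosphate 5.417 g; sodium bicarbonate 20.182 mL; L-cysteine hydrochloride 0.628 g

Scale factor relative to 1 L: 0.742.
MOPS: 0.532 g per 100 mL × 742 mL ÷ 100 = 3.947 g
disodium phosphate: 0.73 g per 100 mL × 742 mL ÷ 100 = 5.417 g
sodium bicarbonate: V = C2·V2/C1 = 27.2 mM × 742 mL ÷ 1000 mM = 20.182 mL
L-cysteine hydrochloride: 0.847 g/L × 0.742 L = 0.628 g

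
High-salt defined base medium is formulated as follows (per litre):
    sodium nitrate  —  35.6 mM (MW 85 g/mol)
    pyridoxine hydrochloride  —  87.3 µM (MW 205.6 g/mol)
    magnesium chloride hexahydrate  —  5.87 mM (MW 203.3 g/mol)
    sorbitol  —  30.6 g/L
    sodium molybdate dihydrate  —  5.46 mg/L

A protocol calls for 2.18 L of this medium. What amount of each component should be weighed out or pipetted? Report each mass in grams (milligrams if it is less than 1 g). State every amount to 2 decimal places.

Working volume: 2.18 L.
sodium nitrate: 35.6 mmol/L × 85 g/mol × 2.18 L ÷ 1000 = 6.60 g
pyridoxine hydrochloride: 87.3 µmol/L × 205.6 g/mol × 2.18 L ÷ 1000 = 39.13 mg
magnesium chloride hexahydrate: 5.87 mmol/L × 203.3 g/mol × 2.18 L ÷ 1000 = 2.60 g
sorbitol: 30.6 g/L × 2.18 L = 66.71 g
sodium molybdate dihydrate: 5.46 mg/L × 2.18 L = 11.90 mg

sodium nitrate 6.60 g; pyridoxine hydrochloride 39.13 mg; magnesium chloride hexahydrate 2.60 g; sorbitol 66.71 g; sodium molybdate dihydrate 11.90 mg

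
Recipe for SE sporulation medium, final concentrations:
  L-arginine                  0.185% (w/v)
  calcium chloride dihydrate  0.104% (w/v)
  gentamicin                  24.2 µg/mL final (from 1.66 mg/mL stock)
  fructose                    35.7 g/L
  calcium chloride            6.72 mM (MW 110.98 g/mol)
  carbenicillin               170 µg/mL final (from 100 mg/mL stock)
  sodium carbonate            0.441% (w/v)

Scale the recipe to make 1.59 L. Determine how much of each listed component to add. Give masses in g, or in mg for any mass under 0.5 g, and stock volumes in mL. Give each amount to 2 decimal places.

L-arginine 2.94 g; calcium chloride dihydrate 1.65 g; gentamicin 23.18 mL; fructose 56.76 g; calcium chloride 1.19 g; carbenicillin 2.70 mL; sodium carbonate 7.01 g

Working volume: 1.59 L.
L-arginine: 0.185% w/v = 1.85 g/L → 1.85 × 1.59 L = 2.94 g
calcium chloride dihydrate: 0.104 g per 100 mL × 1590 mL ÷ 100 = 1.65 g
gentamicin: dilute stock: 24.2 µg/mL × 1590 mL ÷ 1660 µg/mL = 23.18 mL
fructose: 35.7 g/L × 1.59 L = 56.76 g
calcium chloride: 6.72 mmol/L × 110.98 g/mol × 1.59 L ÷ 1000 = 1.19 g
carbenicillin: V = C2·V2/C1 = 170 µg/mL × 1590 mL ÷ 100000 µg/mL = 2.70 mL
sodium carbonate: 0.441 g per 100 mL × 1590 mL ÷ 100 = 7.01 g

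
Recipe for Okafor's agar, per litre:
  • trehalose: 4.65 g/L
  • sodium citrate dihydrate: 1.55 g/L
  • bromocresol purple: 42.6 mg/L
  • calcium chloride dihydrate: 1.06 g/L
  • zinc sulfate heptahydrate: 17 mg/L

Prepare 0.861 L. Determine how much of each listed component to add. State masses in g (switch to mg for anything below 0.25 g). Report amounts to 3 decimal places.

trehalose 4.004 g; sodium citrate dihydrate 1.335 g; bromocresol purple 36.679 mg; calcium chloride dihydrate 0.913 g; zinc sulfate heptahydrate 14.637 mg

Scale factor relative to 1 L: 0.861.
trehalose: 4.65 g/L × 0.861 L = 4.004 g
sodium citrate dihydrate: 1.55 g/L × 0.861 L = 1.335 g
bromocresol purple: 42.6 mg/L × 0.861 L = 36.679 mg
calcium chloride dihydrate: 1.06 g/L × 0.861 L = 0.913 g
zinc sulfate heptahydrate: 17 mg/L × 0.861 L = 14.637 mg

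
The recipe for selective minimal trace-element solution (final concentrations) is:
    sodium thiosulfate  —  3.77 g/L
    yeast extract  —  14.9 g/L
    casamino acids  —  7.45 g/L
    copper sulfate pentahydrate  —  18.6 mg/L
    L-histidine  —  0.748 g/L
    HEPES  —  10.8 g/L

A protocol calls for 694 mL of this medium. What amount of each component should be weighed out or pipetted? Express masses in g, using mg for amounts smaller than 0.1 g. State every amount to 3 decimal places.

Scale factor relative to 1 L: 0.694.
sodium thiosulfate: 3.77 g/L × 0.694 L = 2.616 g
yeast extract: 14.9 g/L × 0.694 L = 10.341 g
casamino acids: 7.45 g/L × 0.694 L = 5.170 g
copper sulfate pentahydrate: 18.6 mg/L × 0.694 L = 12.908 mg
L-histidine: 0.748 g/L × 0.694 L = 0.519 g
HEPES: 10.8 g/L × 0.694 L = 7.495 g

sodium thiosulfate 2.616 g; yeast extract 10.341 g; casamino acids 5.170 g; copper sulfate pentahydrate 12.908 mg; L-histidine 0.519 g; HEPES 7.495 g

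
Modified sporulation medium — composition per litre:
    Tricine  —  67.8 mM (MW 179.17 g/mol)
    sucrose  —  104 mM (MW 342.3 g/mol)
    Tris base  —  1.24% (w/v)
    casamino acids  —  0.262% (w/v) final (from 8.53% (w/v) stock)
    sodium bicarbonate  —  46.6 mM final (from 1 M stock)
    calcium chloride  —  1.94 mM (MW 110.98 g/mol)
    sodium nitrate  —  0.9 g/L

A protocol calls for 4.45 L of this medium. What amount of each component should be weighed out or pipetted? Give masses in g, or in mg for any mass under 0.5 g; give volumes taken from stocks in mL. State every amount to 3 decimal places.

Tricine 54.057 g; sucrose 158.416 g; Tris base 55.180 g; casamino acids 136.682 mL; sodium bicarbonate 207.370 mL; calcium chloride 0.958 g; sodium nitrate 4.005 g

Scale factor relative to 1 L: 4.45.
Tricine: 67.8 mmol/L × 179.17 g/mol × 4.45 L ÷ 1000 = 54.057 g
sucrose: 104 mmol/L × 342.3 g/mol × 4.45 L ÷ 1000 = 158.416 g
Tris base: 1.24 g per 100 mL × 4450 mL ÷ 100 = 55.180 g
casamino acids: V = C2·V2/C1 = 0.262% ÷ 8.53% × 4450 mL = 136.682 mL
sodium bicarbonate: V = C2·V2/C1 = 46.6 mM × 4450 mL ÷ 1000 mM = 207.370 mL
calcium chloride: 1.94 mmol/L × 110.98 g/mol × 4.45 L ÷ 1000 = 0.958 g
sodium nitrate: 0.9 g/L × 4.45 L = 4.005 g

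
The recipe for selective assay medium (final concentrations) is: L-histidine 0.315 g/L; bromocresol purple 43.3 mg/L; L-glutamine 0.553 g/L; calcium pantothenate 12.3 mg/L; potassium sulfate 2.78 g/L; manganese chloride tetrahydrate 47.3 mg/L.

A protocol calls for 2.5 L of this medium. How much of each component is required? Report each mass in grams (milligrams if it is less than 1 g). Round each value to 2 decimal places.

L-histidine 787.50 mg; bromocresol purple 108.25 mg; L-glutamine 1.38 g; calcium pantothenate 30.75 mg; potassium sulfate 6.95 g; manganese chloride tetrahydrate 118.25 mg

Working volume: 2.5 L.
L-histidine: 0.315 g/L × 2.5 L = 0.7875 g = 787.50 mg
bromocresol purple: 43.3 mg/L × 2.5 L = 108.25 mg
L-glutamine: 0.553 g/L × 2.5 L = 1.38 g
calcium pantothenate: 12.3 mg/L × 2.5 L = 30.75 mg
potassium sulfate: 2.78 g/L × 2.5 L = 6.95 g
manganese chloride tetrahydrate: 47.3 mg/L × 2.5 L = 118.25 mg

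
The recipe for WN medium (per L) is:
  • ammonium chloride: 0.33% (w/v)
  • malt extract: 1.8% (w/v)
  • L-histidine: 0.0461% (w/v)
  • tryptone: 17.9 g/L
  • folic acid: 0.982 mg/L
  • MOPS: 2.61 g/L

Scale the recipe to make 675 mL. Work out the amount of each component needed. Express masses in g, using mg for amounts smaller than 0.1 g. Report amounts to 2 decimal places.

ammonium chloride 2.23 g; malt extract 12.15 g; L-histidine 0.31 g; tryptone 12.08 g; folic acid 0.66 mg; MOPS 1.76 g

Working volume: 675 mL = 0.675 L.
ammonium chloride: 0.33% w/v = 3.3 g/L → 3.3 × 0.675 L = 2.23 g
malt extract: 1.8 g per 100 mL × 675 mL ÷ 100 = 12.15 g
L-histidine: 0.0461% w/v = 0.461 g/L → 0.461 × 0.675 L = 0.31 g
tryptone: 17.9 g/L × 0.675 L = 12.08 g
folic acid: 0.982 mg/L × 0.675 L = 0.66 mg
MOPS: 2.61 g/L × 0.675 L = 1.76 g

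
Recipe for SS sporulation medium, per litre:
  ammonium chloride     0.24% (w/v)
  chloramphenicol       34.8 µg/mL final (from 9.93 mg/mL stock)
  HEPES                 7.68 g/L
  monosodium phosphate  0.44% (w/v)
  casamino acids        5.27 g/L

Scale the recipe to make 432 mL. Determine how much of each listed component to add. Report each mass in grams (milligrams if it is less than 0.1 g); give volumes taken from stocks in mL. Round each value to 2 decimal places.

Working volume: 432 mL = 0.432 L.
ammonium chloride: 0.24 g per 100 mL × 432 mL ÷ 100 = 1.04 g
chloramphenicol: V = C2·V2/C1 = 34.8 µg/mL × 432 mL ÷ 9930 µg/mL = 1.51 mL
HEPES: 7.68 g/L × 0.432 L = 3.32 g
monosodium phosphate: 0.44 g per 100 mL × 432 mL ÷ 100 = 1.90 g
casamino acids: 5.27 g/L × 0.432 L = 2.28 g

ammonium chloride 1.04 g; chloramphenicol 1.51 mL; HEPES 3.32 g; monosodium phosphate 1.90 g; casamino acids 2.28 g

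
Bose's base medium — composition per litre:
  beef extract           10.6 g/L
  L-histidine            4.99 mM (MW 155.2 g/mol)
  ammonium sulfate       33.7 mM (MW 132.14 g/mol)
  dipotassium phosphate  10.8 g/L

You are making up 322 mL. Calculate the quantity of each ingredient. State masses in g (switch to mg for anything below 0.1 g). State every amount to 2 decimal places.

beef extract 3.41 g; L-histidine 0.25 g; ammonium sulfate 1.43 g; dipotassium phosphate 3.48 g

Target volume = 322 mL = 0.322 L.
beef extract: 10.6 g/L × 0.322 L = 3.41 g
L-histidine: 4.99 mmol/L × 155.2 g/mol × 0.322 L ÷ 1000 = 0.25 g
ammonium sulfate: 33.7 mmol/L × 132.14 g/mol × 0.322 L ÷ 1000 = 1.43 g
dipotassium phosphate: 10.8 g/L × 0.322 L = 3.48 g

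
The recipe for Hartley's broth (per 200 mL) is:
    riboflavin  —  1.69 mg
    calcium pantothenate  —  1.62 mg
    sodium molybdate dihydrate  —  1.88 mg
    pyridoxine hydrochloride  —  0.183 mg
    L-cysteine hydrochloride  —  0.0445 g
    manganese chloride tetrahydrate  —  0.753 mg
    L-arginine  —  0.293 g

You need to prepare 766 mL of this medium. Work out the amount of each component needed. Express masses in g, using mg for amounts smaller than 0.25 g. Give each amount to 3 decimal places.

Ratio of target to recipe volume: 766 / 200 = 3.83.
riboflavin: 1.69 mg × (766 mL / 200 mL) = 6.473 mg
calcium pantothenate: 1.62 mg × (766 mL / 200 mL) = 6.205 mg
sodium molybdate dihydrate: 1.88 mg × (766 mL / 200 mL) = 7.200 mg
pyridoxine hydrochloride: 0.183 mg × (766 mL / 200 mL) = 0.701 mg
L-cysteine hydrochloride: 0.0445 g × (766 mL / 200 mL) = 0.170435 g = 170.435 mg
manganese chloride tetrahydrate: 0.753 mg × (766 mL / 200 mL) = 2.884 mg
L-arginine: 0.293 g × (766 mL / 200 mL) = 1.122 g

riboflavin 6.473 mg; calcium pantothenate 6.205 mg; sodium molybdate dihydrate 7.200 mg; pyridoxine hydrochloride 0.701 mg; L-cysteine hydrochloride 170.435 mg; manganese chloride tetrahydrate 2.884 mg; L-arginine 1.122 g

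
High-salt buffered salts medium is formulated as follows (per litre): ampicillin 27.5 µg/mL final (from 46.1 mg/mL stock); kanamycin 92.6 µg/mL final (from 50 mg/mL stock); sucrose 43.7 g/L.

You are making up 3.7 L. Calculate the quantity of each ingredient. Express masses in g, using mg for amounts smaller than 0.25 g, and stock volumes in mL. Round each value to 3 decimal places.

Scale factor relative to 1 L: 3.7.
ampicillin: C1V1 = C2V2 → 27.5 µg/mL × 3700 mL ÷ 46100 µg/mL = 2.207 mL
kanamycin: C1V1 = C2V2 → 92.6 µg/mL × 3700 mL ÷ 50000 µg/mL = 6.852 mL
sucrose: 43.7 g/L × 3.7 L = 161.690 g

ampicillin 2.207 mL; kanamycin 6.852 mL; sucrose 161.690 g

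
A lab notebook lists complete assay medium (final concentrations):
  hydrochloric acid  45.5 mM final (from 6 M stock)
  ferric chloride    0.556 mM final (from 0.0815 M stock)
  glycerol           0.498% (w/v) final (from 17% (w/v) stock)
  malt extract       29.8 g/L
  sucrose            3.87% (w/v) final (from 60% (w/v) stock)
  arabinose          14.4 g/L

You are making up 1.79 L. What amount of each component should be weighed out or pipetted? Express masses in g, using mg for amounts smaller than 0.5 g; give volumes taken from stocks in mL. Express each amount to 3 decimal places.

hydrochloric acid 13.574 mL; ferric chloride 12.212 mL; glycerol 52.436 mL; malt extract 53.342 g; sucrose 115.455 mL; arabinose 25.776 g

Working volume: 1.79 L.
hydrochloric acid: C1V1 = C2V2 → 45.5 mM × 1790 mL ÷ 6000 mM = 13.574 mL
ferric chloride: C1V1 = C2V2 → 0.556 mM × 1790 mL ÷ 81.5 mM = 12.212 mL
glycerol: C1V1 = C2V2 → 0.498% ÷ 17% × 1790 mL = 52.436 mL
malt extract: 29.8 g/L × 1.79 L = 53.342 g
sucrose: V = C2·V2/C1 = 3.87% ÷ 60% × 1790 mL = 115.455 mL
arabinose: 14.4 g/L × 1.79 L = 25.776 g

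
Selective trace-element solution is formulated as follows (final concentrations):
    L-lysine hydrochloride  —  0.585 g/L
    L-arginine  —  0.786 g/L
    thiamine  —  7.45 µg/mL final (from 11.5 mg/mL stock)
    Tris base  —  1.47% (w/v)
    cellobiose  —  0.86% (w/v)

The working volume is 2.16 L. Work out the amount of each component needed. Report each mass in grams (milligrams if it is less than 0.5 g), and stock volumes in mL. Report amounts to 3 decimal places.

Scale factor relative to 1 L: 2.16.
L-lysine hydrochloride: 0.585 g/L × 2.16 L = 1.264 g
L-arginine: 0.786 g/L × 2.16 L = 1.698 g
thiamine: V = C2·V2/C1 = 7.45 µg/mL × 2160 mL ÷ 11500 µg/mL = 1.399 mL
Tris base: 1.47% w/v = 14.7 g/L → 14.7 × 2.16 L = 31.752 g
cellobiose: 0.86% w/v = 8.6 g/L → 8.6 × 2.16 L = 18.576 g

L-lysine hydrochloride 1.264 g; L-arginine 1.698 g; thiamine 1.399 mL; Tris base 31.752 g; cellobiose 18.576 g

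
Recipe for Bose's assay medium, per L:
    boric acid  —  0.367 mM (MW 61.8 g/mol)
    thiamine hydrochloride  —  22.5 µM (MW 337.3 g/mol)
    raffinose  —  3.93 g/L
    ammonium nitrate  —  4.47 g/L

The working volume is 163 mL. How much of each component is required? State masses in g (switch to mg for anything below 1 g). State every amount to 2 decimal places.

boric acid 3.70 mg; thiamine hydrochloride 1.24 mg; raffinose 640.59 mg; ammonium nitrate 728.61 mg

Target volume = 163 mL = 0.163 L.
boric acid: 0.367 mmol/L × 61.8 mg/mmol × 0.163 L = 3.70 mg
thiamine hydrochloride: 22.5 µmol/L × 337.3 g/mol × 0.163 L ÷ 1000 = 1.24 mg
raffinose: 3.93 g/L × 0.163 L = 0.64059 g = 640.59 mg
ammonium nitrate: 4.47 g/L × 0.163 L = 0.72861 g = 728.61 mg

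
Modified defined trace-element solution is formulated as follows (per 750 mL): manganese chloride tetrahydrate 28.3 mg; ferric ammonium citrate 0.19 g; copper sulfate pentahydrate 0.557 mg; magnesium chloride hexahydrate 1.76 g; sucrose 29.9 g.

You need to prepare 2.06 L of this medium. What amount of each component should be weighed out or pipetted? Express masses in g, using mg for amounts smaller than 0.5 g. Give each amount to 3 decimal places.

manganese chloride tetrahydrate 77.731 mg; ferric ammonium citrate 0.522 g; copper sulfate pentahydrate 1.530 mg; magnesium chloride hexahydrate 4.834 g; sucrose 82.125 g

Scale factor = 2060 mL / 750 mL = 2.74667.
manganese chloride tetrahydrate: 28.3 mg × (2060 mL / 750 mL) = 77.731 mg
ferric ammonium citrate: 0.19 g × (2060 mL / 750 mL) = 0.522 g
copper sulfate pentahydrate: 0.557 mg × (2060 mL / 750 mL) = 1.530 mg
magnesium chloride hexahydrate: 1.76 g × (2060 mL / 750 mL) = 4.834 g
sucrose: 29.9 g × (2060 mL / 750 mL) = 82.125 g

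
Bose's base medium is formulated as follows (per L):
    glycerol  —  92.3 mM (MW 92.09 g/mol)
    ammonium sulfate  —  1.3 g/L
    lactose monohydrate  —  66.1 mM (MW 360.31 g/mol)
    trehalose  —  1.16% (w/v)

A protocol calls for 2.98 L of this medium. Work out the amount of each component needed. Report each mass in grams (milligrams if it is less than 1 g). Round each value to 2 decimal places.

glycerol 25.33 g; ammonium sulfate 3.87 g; lactose monohydrate 70.97 g; trehalose 34.57 g

Scale factor relative to 1 L: 2.98.
glycerol: 92.3 mmol/L × 92.09 g/mol × 2.98 L ÷ 1000 = 25.33 g
ammonium sulfate: 1.3 g/L × 2.98 L = 3.87 g
lactose monohydrate: 66.1 mmol/L × 360.31 g/mol × 2.98 L ÷ 1000 = 70.97 g
trehalose: 1.16 g per 100 mL × 2980 mL ÷ 100 = 34.57 g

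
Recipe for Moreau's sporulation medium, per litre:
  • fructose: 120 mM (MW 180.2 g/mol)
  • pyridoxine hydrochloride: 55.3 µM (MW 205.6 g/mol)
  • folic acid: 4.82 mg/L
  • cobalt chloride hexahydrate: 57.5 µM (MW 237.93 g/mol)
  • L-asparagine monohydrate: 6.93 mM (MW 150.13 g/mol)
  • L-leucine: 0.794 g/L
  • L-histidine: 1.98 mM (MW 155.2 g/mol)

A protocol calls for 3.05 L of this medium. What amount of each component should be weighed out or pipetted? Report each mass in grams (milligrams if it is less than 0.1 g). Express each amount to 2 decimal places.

Working volume: 3.05 L.
fructose: 120 mmol/L × 180.2 g/mol × 3.05 L ÷ 1000 = 65.95 g
pyridoxine hydrochloride: 55.3 µmol/L × 205.6 g/mol × 3.05 L ÷ 1000 = 34.68 mg
folic acid: 4.82 mg/L × 3.05 L = 14.70 mg
cobalt chloride hexahydrate: 57.5 µmol/L × 237.93 g/mol × 3.05 L ÷ 1000 = 41.73 mg
L-asparagine monohydrate: 6.93 mmol/L × 150.13 g/mol × 3.05 L ÷ 1000 = 3.17 g
L-leucine: 0.794 g/L × 3.05 L = 2.42 g
L-histidine: 1.98 mmol/L × 155.2 g/mol × 3.05 L ÷ 1000 = 0.94 g

fructose 65.95 g; pyridoxine hydrochloride 34.68 mg; folic acid 14.70 mg; cobalt chloride hexahydrate 41.73 mg; L-asparagine monohydrate 3.17 g; L-leucine 2.42 g; L-histidine 0.94 g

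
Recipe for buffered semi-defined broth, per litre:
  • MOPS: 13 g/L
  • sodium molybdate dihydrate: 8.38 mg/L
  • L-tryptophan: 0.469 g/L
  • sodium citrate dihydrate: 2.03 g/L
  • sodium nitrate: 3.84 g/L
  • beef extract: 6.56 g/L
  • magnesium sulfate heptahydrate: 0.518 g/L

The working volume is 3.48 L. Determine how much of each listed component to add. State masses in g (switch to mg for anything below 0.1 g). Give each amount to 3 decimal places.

MOPS 45.240 g; sodium molybdate dihydrate 29.162 mg; L-tryptophan 1.632 g; sodium citrate dihydrate 7.064 g; sodium nitrate 13.363 g; beef extract 22.829 g; magnesium sulfate heptahydrate 1.803 g

Scale factor relative to 1 L: 3.48.
MOPS: 13 g/L × 3.48 L = 45.240 g
sodium molybdate dihydrate: 8.38 mg/L × 3.48 L = 29.162 mg
L-tryptophan: 0.469 g/L × 3.48 L = 1.632 g
sodium citrate dihydrate: 2.03 g/L × 3.48 L = 7.064 g
sodium nitrate: 3.84 g/L × 3.48 L = 13.363 g
beef extract: 6.56 g/L × 3.48 L = 22.829 g
magnesium sulfate heptahydrate: 0.518 g/L × 3.48 L = 1.803 g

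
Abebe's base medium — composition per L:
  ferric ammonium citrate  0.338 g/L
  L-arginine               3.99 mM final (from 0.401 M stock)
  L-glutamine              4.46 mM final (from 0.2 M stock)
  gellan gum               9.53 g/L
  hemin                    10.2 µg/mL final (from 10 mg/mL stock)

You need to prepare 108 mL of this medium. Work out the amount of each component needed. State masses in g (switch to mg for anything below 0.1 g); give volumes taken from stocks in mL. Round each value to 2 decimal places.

Working volume: 108 mL = 0.108 L.
ferric ammonium citrate: 0.338 g/L × 0.108 L = 0.036504 g = 36.50 mg
L-arginine: V = C2·V2/C1 = 3.99 mM × 108 mL ÷ 401 mM = 1.07 mL
L-glutamine: V = C2·V2/C1 = 4.46 mM × 108 mL ÷ 200 mM = 2.41 mL
gellan gum: 9.53 g/L × 0.108 L = 1.03 g
hemin: V = C2·V2/C1 = 10.2 µg/mL × 108 mL ÷ 10000 µg/mL = 0.11 mL

ferric ammonium citrate 36.50 mg; L-arginine 1.07 mL; L-glutamine 2.41 mL; gellan gum 1.03 g; hemin 0.11 mL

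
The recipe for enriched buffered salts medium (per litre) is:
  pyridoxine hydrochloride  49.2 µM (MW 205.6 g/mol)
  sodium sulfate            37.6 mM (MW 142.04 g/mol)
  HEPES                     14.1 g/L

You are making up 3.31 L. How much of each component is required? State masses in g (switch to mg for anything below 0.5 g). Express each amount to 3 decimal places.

Working volume: 3.31 L.
pyridoxine hydrochloride: 49.2 µmol/L × 205.6 g/mol × 3.31 L ÷ 1000 = 33.482 mg
sodium sulfate: 37.6 mmol/L × 142.04 g/mol × 3.31 L ÷ 1000 = 17.678 g
HEPES: 14.1 g/L × 3.31 L = 46.671 g

pyridoxine hydrochloride 33.482 mg; sodium sulfate 17.678 g; HEPES 46.671 g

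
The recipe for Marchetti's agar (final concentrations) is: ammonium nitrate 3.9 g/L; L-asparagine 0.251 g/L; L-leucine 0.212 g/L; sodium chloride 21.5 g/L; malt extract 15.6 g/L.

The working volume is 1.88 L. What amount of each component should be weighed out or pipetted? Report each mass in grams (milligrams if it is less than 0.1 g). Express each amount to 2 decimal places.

ammonium nitrate 7.33 g; L-asparagine 0.47 g; L-leucine 0.40 g; sodium chloride 40.42 g; malt extract 29.33 g

Scale factor relative to 1 L: 1.88.
ammonium nitrate: 3.9 g/L × 1.88 L = 7.33 g
L-asparagine: 0.251 g/L × 1.88 L = 0.47 g
L-leucine: 0.212 g/L × 1.88 L = 0.40 g
sodium chloride: 21.5 g/L × 1.88 L = 40.42 g
malt extract: 15.6 g/L × 1.88 L = 29.33 g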